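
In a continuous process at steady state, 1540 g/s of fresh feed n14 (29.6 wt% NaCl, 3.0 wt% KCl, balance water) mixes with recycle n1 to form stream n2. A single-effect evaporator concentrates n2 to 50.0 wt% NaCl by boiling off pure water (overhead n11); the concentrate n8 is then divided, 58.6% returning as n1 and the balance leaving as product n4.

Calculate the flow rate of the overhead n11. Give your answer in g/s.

628.3 g/s

Overall NaCl balance (none leaves overhead): NaCl in fresh feed = NaCl in product, i.e. 1540×0.296 = (1−0.586)·n8·0.500.
n8 = 455.84/(0.500×0.414) = 2202.1 g/s.
Recycle n1 = 0.586×2202.1 = 1290.4 g/s.
Combined feed n2 = 1540 + 1290.4 = 2830.4 g/s.
Overhead n11 = n2 − n8 = 2830.4 − 2202.1 = 628.32 g/s.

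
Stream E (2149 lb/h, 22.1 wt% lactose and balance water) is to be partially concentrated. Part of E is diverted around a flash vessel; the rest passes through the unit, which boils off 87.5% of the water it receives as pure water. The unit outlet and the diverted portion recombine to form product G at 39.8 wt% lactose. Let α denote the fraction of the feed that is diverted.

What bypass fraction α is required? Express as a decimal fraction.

All 2149×0.221 = 474.93 lb/h of lactose reaches G, so G = 474.93/0.398 = 1193.3 lb/h and vapour = 955.71 lb/h.
The evaporator receives (1−α)·2149 of feed at 0.779 water and removes 0.875 of that water:
0.875×0.779×(1−α)×2149 = 955.71
(1−α) = 955.71/1464.8 = 0.6524;  α = 0.3476.

0.348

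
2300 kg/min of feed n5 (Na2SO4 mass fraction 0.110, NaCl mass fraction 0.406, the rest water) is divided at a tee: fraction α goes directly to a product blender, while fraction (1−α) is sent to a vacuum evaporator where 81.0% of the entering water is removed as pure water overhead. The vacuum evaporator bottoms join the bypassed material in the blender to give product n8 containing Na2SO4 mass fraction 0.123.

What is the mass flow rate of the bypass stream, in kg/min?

All 2300×0.110 = 253 kg/min of Na2SO4 reaches n8, so n8 = 253/0.123 = 2056.9 kg/min and vapour = 243.09 kg/min.
The evaporator receives (1−α)·2300 of feed at 0.484 water and removes 0.810 of that water:
0.810×0.484×(1−α)×2300 = 243.09
(1−α) = 243.09/901.69 = 0.2696;  α = 0.7304.
Bypass flow = 0.7304×2300 = 1679.9 kg/min.

1680 kg/min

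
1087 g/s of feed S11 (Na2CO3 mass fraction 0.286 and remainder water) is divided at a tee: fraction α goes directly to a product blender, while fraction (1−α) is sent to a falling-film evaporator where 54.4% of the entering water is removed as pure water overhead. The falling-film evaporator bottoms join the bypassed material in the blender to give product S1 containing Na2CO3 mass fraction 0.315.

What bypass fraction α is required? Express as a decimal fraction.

All 1087×0.286 = 310.88 g/s of Na2CO3 reaches S1, so S1 = 310.88/0.315 = 986.93 g/s and vapour = 100.07 g/s.
The evaporator receives (1−α)·1087 of feed at 0.714 water and removes 0.544 of that water:
0.544×0.714×(1−α)×1087 = 100.07
(1−α) = 100.07/422.21 = 0.2370;  α = 0.7630.

0.763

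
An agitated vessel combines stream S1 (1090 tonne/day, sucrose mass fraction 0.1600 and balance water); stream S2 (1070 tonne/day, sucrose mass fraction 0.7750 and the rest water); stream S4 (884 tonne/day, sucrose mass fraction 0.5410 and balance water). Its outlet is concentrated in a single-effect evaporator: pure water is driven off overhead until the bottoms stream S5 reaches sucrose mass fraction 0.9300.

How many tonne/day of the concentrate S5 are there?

sucrose entering = 1090×0.160 + 1070×0.775 + 884×0.541 = 1481.9 tonne/day.
All sucrose reports to S5, so S5 = 1481.9/0.930 = 1593.4 tonne/day.

1593 tonne/day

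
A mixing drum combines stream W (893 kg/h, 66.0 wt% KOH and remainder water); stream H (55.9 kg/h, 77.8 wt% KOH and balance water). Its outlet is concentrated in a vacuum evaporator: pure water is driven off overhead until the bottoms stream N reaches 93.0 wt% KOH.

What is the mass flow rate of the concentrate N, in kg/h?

KOH entering = 893×0.660 + 55.9×0.778 = 632.87 kg/h.
All KOH reports to N, so N = 632.87/0.930 = 680.51 kg/h.

680.5 kg/h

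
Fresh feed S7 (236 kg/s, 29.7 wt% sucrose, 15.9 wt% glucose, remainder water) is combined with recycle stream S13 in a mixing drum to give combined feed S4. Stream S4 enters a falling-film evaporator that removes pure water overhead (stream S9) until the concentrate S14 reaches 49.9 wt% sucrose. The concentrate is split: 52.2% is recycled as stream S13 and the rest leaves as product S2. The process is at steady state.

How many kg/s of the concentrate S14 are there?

Overall sucrose balance (none leaves overhead): sucrose in fresh feed = sucrose in product, i.e. 236×0.297 = (1−0.522)·S14·0.499.
S14 = 70.092/(0.499×0.478) = 293.86 kg/s.

293.9 kg/s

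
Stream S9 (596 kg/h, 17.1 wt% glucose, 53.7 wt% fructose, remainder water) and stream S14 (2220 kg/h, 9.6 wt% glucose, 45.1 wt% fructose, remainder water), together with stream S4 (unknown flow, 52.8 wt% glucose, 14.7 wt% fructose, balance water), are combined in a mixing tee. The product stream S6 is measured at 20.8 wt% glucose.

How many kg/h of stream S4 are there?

845.9 kg/h

Let S4 be the unknown flow. Total out = 2816 + S4.
glucose balance: 315.04 + 0.528·S4 = 0.208·(2816 + S4)
(0.528 − 0.208)·S4 = 0.208×2816 − 315.04 = 270.69
S4 = 270.69 / 0.320 = 845.91 kg/h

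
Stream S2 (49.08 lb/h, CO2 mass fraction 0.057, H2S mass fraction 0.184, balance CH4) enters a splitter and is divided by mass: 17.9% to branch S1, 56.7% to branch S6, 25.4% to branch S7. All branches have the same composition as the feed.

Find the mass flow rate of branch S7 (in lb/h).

Branch S7 flow = 0.254×49.08 = 12.466 lb/h.

12.47 lb/h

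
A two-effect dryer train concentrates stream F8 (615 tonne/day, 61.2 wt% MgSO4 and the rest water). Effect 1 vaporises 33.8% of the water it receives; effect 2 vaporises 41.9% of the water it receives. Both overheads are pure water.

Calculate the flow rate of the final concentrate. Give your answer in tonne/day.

water in feed = 615×0.388 = 238.62 tonne/day.
After stage 1: water left = (1−0.338)×238.62 = 157.97; stream total = 534.35 tonne/day.
After stage 2: water left = (1−0.419)×157.97 = 91.779; final concentrate = 468.16 tonne/day.

468.2 tonne/day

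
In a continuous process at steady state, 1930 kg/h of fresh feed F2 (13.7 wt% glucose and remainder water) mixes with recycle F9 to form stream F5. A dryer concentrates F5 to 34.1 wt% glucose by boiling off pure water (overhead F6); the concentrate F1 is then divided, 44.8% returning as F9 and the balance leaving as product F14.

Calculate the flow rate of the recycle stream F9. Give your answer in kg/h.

Overall glucose balance (none leaves overhead): glucose in fresh feed = glucose in product, i.e. 1930×0.137 = (1−0.448)·F1·0.341.
F1 = 264.41/(0.341×0.552) = 1404.7 kg/h.
Recycle F9 = 0.448×1404.7 = 629.31 kg/h.

629.3 kg/h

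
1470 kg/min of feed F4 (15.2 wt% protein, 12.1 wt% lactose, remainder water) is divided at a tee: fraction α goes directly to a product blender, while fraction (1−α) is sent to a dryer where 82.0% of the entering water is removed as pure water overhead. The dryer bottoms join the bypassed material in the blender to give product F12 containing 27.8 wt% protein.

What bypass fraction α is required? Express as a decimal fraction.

0.240

All 1470×0.152 = 223.44 kg/min of protein reaches F12, so F12 = 223.44/0.278 = 803.74 kg/min and vapour = 666.26 kg/min.
The evaporator receives (1−α)·1470 of feed at 0.727 water and removes 0.820 of that water:
0.820×0.727×(1−α)×1470 = 666.26
(1−α) = 666.26/876.33 = 0.7603;  α = 0.2397.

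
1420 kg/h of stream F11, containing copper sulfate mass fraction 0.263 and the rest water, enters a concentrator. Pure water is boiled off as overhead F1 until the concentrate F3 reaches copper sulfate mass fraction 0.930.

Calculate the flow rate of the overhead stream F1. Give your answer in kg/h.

1018 kg/h

copper sulfate is conserved: 1420×0.263 = 373.46 kg/h all reports to the concentrate.
Concentrate = 373.46/(target fraction) = 401.57 kg/h.
Overhead = 1420 − 401.57 = 1018.4 kg/h.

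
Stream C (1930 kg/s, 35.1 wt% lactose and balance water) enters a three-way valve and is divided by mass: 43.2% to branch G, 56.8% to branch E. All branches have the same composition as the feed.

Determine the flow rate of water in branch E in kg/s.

711.5 kg/s

Branch E total = 0.568×1930 = 1096.2 kg/s.
water in E = 0.649×1096.2 = 711.46 kg/s.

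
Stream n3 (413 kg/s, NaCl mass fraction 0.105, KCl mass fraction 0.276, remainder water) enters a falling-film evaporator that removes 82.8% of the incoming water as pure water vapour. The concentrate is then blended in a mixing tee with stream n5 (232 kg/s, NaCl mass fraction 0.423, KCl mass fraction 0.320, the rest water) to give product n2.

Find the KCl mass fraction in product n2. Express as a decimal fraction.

0.434

Vapour removed = 0.828×0.619×413 = 211.68 kg/s; concentrate = 201.32 kg/s.
KCl reaching the mixer = 113.99 (from concentrate) + 232×0.320 = 188.23 kg/s.
Product flow = 201.32 + 232 = 433.32 kg/s; KCl fraction = 0.434.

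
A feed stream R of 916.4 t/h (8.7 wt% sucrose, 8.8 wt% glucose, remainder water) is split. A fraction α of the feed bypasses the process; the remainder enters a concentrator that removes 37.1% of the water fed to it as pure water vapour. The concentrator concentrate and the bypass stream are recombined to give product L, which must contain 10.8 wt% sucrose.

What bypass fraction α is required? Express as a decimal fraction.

All 916.4×0.087 = 79.727 t/h of sucrose reaches L, so L = 79.727/0.108 = 738.21 t/h and vapour = 178.19 t/h.
The evaporator receives (1−α)·916.4 of feed at 0.825 water and removes 0.371 of that water:
0.371×0.825×(1−α)×916.4 = 178.19
(1−α) = 178.19/280.49 = 0.6353;  α = 0.3647.

0.365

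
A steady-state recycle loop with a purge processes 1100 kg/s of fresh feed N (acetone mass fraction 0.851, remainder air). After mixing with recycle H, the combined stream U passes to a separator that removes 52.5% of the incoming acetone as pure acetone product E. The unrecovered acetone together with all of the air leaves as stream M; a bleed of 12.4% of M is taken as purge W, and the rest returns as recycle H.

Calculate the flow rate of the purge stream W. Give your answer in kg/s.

air enters only via N and leaves only via the purge: 1100×0.149 = 0.124×(air in M), and the separator passes all air, so air in U = air in M = 1321.8 kg/s.
acetone in U: m_A = 1100×0.851 + (1−0.124)·(1−0.525)·m_A, so m_A = 936.1/0.5839 = 1603.2 kg/s.
M = (1−0.525)×1603.2 + 1321.8 = 2083.3 kg/s.
Purge W = 0.124×2083.3 = 258.33 kg/s.

258.3 kg/s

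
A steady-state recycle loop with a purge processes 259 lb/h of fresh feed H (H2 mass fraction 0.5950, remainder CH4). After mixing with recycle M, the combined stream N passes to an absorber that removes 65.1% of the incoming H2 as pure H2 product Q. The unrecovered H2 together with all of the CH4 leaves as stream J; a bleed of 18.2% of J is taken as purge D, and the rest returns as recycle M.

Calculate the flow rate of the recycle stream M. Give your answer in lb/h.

533 lb/h

CH4 enters only via H and leaves only via the purge: 259×0.405 = 0.182×(CH4 in J), and the absorber passes all CH4, so CH4 in N = CH4 in J = 576.35 lb/h.
H2 in N: m_A = 259×0.595 + (1−0.182)·(1−0.651)·m_A, so m_A = 154.1/0.7145 = 215.68 lb/h.
J = (1−0.651)×215.68 + 576.35 = 651.62 lb/h.
Recycle M = (1−0.182)×651.62 = 533.02 lb/h.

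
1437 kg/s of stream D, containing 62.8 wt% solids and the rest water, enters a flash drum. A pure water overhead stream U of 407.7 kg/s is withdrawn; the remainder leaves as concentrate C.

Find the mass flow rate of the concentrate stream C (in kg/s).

1029 kg/s

Concentrate = 1437 − 407.7 = 1029.3 kg/s.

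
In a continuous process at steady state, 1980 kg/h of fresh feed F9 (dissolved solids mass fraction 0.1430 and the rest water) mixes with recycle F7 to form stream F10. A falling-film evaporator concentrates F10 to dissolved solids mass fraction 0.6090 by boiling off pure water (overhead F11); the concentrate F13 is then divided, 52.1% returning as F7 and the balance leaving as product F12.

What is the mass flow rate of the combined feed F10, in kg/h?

Overall dissolved solids balance (none leaves overhead): dissolved solids in fresh feed = dissolved solids in product, i.e. 1980×0.143 = (1−0.521)·F13·0.609.
F13 = 283.14/(0.609×0.479) = 970.62 kg/h.
Recycle F7 = 0.521×970.62 = 505.69 kg/h.
Combined feed F10 = 1980 + 505.69 = 2485.7 kg/h.

2486 kg/h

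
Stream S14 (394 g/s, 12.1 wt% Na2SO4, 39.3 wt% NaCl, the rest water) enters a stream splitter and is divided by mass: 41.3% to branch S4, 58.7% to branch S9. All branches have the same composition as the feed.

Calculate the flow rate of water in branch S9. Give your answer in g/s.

112.4 g/s

Branch S9 total = 0.587×394 = 231.28 g/s.
water in S9 = 0.486×231.28 = 112.4 g/s.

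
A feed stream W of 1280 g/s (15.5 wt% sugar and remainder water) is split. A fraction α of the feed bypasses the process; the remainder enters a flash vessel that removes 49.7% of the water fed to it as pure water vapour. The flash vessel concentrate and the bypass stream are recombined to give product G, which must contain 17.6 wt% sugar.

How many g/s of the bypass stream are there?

916.3 g/s

All 1280×0.155 = 198.4 g/s of sugar reaches G, so G = 198.4/0.176 = 1127.3 g/s and vapour = 152.73 g/s.
The evaporator receives (1−α)·1280 of feed at 0.845 water and removes 0.497 of that water:
0.497×0.845×(1−α)×1280 = 152.73
(1−α) = 152.73/537.56 = 0.2841;  α = 0.7159.
Bypass flow = 0.7159×1280 = 916.33 g/s.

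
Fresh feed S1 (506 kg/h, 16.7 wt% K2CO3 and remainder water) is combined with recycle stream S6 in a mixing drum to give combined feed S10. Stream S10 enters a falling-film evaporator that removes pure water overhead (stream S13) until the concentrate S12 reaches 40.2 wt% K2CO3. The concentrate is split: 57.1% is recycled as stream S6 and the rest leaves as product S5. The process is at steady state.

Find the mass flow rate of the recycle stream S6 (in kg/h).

Overall K2CO3 balance (none leaves overhead): K2CO3 in fresh feed = K2CO3 in product, i.e. 506×0.167 = (1−0.571)·S12·0.402.
S12 = 84.502/(0.402×0.429) = 489.99 kg/h.
Recycle S6 = 0.571×489.99 = 279.78 kg/h.

279.8 kg/h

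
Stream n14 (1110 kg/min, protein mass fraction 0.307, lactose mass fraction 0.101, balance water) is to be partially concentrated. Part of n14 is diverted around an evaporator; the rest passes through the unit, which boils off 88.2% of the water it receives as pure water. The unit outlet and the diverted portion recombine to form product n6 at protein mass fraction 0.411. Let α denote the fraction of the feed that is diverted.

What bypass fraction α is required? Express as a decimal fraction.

All 1110×0.307 = 340.77 kg/min of protein reaches n6, so n6 = 340.77/0.411 = 829.12 kg/min and vapour = 280.88 kg/min.
The evaporator receives (1−α)·1110 of feed at 0.592 water and removes 0.882 of that water:
0.882×0.592×(1−α)×1110 = 280.88
(1−α) = 280.88/579.58 = 0.4846;  α = 0.5154.

0.515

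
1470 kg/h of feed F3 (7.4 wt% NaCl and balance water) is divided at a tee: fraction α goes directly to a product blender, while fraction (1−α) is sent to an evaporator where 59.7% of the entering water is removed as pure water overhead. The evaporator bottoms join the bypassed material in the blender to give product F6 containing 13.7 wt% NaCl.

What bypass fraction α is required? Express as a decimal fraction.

All 1470×0.074 = 108.78 kg/h of NaCl reaches F6, so F6 = 108.78/0.137 = 794.01 kg/h and vapour = 675.99 kg/h.
The evaporator receives (1−α)·1470 of feed at 0.926 water and removes 0.597 of that water:
0.597×0.926×(1−α)×1470 = 675.99
(1−α) = 675.99/812.65 = 0.8318;  α = 0.1682.

0.168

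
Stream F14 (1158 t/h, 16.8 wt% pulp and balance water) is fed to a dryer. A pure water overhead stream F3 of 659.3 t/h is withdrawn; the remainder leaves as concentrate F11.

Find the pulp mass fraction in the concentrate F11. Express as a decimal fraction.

pulp is not removed: 1158×0.168 = 194.54 t/h of pulp enters F11.
Concentrate = 1158 − 659.3 = 498.7 t/h.
Mass fraction = 194.54/498.7 = 0.390.

0.390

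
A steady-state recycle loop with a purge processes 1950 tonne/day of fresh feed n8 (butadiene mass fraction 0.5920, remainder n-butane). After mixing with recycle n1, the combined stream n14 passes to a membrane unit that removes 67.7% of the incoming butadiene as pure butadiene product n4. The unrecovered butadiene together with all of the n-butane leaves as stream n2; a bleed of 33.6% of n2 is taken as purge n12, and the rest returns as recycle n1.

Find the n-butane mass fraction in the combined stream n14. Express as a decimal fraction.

n-butane enters only via n8 and leaves only via the purge: 1950×0.408 = 0.336×(n-butane in n2), and the membrane unit passes all n-butane, so n-butane in n14 = n-butane in n2 = 2367.9 tonne/day.
butadiene in n14: m_A = 1950×0.592 + (1−0.336)·(1−0.677)·m_A, so m_A = 1154.4/0.7855 = 1469.6 tonne/day.
n14 = 1469.6 + 2367.9 = 3837.4 tonne/day.
n-butane fraction in n14 = 2367.9/3837.4 = 0.6170.

0.6170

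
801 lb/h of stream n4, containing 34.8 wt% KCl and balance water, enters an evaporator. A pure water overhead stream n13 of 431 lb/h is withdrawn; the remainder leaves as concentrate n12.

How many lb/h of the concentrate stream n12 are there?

370 lb/h

Concentrate = 801 − 431 = 370 lb/h.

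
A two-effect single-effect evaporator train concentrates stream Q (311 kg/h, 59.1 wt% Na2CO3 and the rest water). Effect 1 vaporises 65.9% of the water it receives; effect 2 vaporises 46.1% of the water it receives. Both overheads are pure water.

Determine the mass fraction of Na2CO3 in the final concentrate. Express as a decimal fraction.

0.8872

water in feed = 311×0.409 = 127.2 kg/h.
After stage 1: water left = (1−0.659)×127.2 = 43.375; stream total = 227.18 kg/h.
After stage 2: water left = (1−0.461)×43.375 = 23.379; final concentrate = 207.18 kg/h.
Na2CO3 fraction = 183.8/207.18 = 0.8872.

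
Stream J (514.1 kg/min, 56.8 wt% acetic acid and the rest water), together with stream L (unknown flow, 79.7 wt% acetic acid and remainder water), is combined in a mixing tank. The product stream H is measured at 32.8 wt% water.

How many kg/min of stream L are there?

Let L be the unknown flow. Total out = 514.1 + L.
water balance: 222.09 + 0.203·L = 0.328·(514.1 + L)
(0.203 − 0.328)·L = 0.328×514.1 − 222.09 = -53.466
L = -53.466 / -0.125 = 427.73 kg/min

427.7 kg/min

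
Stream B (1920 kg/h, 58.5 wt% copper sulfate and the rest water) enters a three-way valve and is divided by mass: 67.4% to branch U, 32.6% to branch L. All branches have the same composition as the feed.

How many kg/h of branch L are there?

Branch L flow = 0.326×1920 = 625.92 kg/h.

625.9 kg/h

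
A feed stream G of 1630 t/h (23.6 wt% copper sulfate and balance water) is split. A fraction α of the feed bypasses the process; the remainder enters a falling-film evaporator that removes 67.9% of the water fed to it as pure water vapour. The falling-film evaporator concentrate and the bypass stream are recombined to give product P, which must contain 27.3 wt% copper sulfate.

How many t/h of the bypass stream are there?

1204 t/h

All 1630×0.236 = 384.68 t/h of copper sulfate reaches P, so P = 384.68/0.273 = 1409.1 t/h and vapour = 220.92 t/h.
The evaporator receives (1−α)·1630 of feed at 0.764 water and removes 0.679 of that water:
0.679×0.764×(1−α)×1630 = 220.92
(1−α) = 220.92/845.57 = 0.2613;  α = 0.7387.
Bypass flow = 0.7387×1630 = 1204.1 t/h.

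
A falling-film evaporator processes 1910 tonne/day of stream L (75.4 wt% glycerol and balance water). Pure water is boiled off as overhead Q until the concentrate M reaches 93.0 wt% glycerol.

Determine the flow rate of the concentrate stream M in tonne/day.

1549 tonne/day

glycerol is conserved: 1910×0.754 = 1440.1 tonne/day all reports to the concentrate.
Concentrate = 1440.1/(target fraction) = 1548.5 tonne/day.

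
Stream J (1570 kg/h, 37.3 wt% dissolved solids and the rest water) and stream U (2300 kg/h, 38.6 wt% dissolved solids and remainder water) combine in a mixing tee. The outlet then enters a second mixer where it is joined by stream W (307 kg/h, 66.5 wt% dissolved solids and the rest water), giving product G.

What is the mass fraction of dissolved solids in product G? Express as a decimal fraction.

0.402

Overall, product flow = 4177 kg/h.
dissolved solids in = 1570×0.373 + 2300×0.386 + 307×0.665 = 1677.6 kg/h.
dissolved solids fraction in G = 0.402.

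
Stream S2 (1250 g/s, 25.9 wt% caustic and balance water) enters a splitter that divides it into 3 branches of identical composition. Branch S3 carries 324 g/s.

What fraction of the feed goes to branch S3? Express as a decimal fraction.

Fraction to S3 = 324/1250 = 0.2592.

0.259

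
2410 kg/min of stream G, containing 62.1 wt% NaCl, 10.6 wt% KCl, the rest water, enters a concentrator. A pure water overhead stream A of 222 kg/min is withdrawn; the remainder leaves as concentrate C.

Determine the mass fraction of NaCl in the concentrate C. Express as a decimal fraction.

NaCl is not removed: 2410×0.621 = 1496.6 kg/min of NaCl enters C.
Concentrate = 2410 − 222 = 2188 kg/min.
Mass fraction = 1496.6/2188 = 0.684.

0.684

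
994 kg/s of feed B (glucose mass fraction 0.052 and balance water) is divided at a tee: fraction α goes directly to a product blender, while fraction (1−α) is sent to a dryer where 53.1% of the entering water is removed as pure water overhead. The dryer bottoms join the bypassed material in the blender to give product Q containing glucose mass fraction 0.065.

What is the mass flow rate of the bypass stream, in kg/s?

All 994×0.052 = 51.688 kg/s of glucose reaches Q, so Q = 51.688/0.065 = 795.2 kg/s and vapour = 198.8 kg/s.
The evaporator receives (1−α)·994 of feed at 0.948 water and removes 0.531 of that water:
0.531×0.948×(1−α)×994 = 198.8
(1−α) = 198.8/500.37 = 0.3973;  α = 0.6027.
Bypass flow = 0.6027×994 = 599.08 kg/s.

599.1 kg/s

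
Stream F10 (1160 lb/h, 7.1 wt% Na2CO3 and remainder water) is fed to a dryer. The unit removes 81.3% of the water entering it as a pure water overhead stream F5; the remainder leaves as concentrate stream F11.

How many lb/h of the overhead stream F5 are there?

876.1 lb/h

water entering = 1160×0.929 = 1077.6 lb/h; overhead removed = 0.813×1077.6 = 876.12 lb/h.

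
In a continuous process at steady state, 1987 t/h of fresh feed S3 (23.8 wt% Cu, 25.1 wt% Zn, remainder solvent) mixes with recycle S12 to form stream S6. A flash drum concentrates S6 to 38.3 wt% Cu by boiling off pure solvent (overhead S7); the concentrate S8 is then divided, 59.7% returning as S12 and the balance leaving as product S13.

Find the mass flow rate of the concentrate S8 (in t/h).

3064 t/h

Overall Cu balance (none leaves overhead): Cu in fresh feed = Cu in product, i.e. 1987×0.238 = (1−0.597)·S8·0.383.
S8 = 472.91/(0.383×0.403) = 3063.9 t/h.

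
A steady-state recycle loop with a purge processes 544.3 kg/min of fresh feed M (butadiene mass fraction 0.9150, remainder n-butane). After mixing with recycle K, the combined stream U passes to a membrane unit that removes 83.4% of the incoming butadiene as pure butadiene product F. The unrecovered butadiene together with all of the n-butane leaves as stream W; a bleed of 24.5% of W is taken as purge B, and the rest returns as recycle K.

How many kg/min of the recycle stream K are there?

213.9 kg/min

n-butane enters only via M and leaves only via the purge: 544.3×0.085 = 0.245×(n-butane in W), and the membrane unit passes all n-butane, so n-butane in U = n-butane in W = 188.84 kg/min.
butadiene in U: m_A = 544.3×0.915 + (1−0.245)·(1−0.834)·m_A, so m_A = 498.03/0.8747 = 569.4 kg/min.
W = (1−0.834)×569.4 + 188.84 = 283.36 kg/min.
Recycle K = (1−0.245)×283.36 = 213.94 kg/min.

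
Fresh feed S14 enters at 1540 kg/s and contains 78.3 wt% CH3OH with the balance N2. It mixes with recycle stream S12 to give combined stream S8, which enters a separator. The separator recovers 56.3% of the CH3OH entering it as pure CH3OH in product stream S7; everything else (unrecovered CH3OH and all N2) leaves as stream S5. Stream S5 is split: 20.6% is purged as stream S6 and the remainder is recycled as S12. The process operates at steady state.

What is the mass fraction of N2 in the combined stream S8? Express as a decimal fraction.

0.468

N2 enters only via S14 and leaves only via the purge: 1540×0.217 = 0.206×(N2 in S5), and the separator passes all N2, so N2 in S8 = N2 in S5 = 1622.2 kg/s.
CH3OH in S8: m_A = 1540×0.783 + (1−0.206)·(1−0.563)·m_A, so m_A = 1205.8/0.6530 = 1846.5 kg/s.
S8 = 1846.5 + 1622.2 = 3468.8 kg/s.
N2 fraction in S8 = 1622.2/3468.8 = 0.468.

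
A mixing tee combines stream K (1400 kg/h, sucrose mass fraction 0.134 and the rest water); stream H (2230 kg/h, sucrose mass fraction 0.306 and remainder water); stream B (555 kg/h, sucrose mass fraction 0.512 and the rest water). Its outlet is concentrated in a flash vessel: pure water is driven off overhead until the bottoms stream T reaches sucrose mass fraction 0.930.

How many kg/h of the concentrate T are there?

sucrose entering = 1400×0.134 + 2230×0.306 + 555×0.512 = 1154.1 kg/h.
All sucrose reports to T, so T = 1154.1/0.930 = 1241 kg/h.

1241 kg/h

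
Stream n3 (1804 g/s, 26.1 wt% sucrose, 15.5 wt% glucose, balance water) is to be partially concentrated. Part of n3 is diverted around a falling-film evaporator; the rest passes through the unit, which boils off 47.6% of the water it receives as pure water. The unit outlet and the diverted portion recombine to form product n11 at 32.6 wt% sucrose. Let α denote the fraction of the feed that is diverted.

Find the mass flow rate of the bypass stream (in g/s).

510.1 g/s

All 1804×0.261 = 470.84 g/s of sucrose reaches n11, so n11 = 470.84/0.326 = 1444.3 g/s and vapour = 359.69 g/s.
The evaporator receives (1−α)·1804 of feed at 0.584 water and removes 0.476 of that water:
0.476×0.584×(1−α)×1804 = 359.69
(1−α) = 359.69/501.48 = 0.7173;  α = 0.2827.
Bypass flow = 0.2827×1804 = 510.06 g/s.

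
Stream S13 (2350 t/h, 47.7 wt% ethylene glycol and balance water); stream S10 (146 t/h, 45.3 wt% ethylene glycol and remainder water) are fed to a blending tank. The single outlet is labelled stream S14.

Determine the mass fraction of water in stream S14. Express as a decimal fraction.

Total flow out = 2350 + 146 = 2496 t/h.
water in = 2350×0.523 + 146×0.547 = 1308.9 t/h.
water mass fraction in S14 = 1308.9/2496 = 0.524.

0.524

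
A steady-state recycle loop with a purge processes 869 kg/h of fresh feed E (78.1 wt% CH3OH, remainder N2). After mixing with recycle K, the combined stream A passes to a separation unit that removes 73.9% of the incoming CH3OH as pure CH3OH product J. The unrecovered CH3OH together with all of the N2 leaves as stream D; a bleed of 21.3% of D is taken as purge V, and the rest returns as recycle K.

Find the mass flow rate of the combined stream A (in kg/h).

N2 enters only via E and leaves only via the purge: 869×0.219 = 0.213×(N2 in D), and the separation unit passes all N2, so N2 in A = N2 in D = 893.48 kg/h.
CH3OH in A: m_A = 869×0.781 + (1−0.213)·(1−0.739)·m_A, so m_A = 678.69/0.7946 = 854.13 kg/h.
A = 854.13 + 893.48 = 1747.6 kg/h.

1748 kg/h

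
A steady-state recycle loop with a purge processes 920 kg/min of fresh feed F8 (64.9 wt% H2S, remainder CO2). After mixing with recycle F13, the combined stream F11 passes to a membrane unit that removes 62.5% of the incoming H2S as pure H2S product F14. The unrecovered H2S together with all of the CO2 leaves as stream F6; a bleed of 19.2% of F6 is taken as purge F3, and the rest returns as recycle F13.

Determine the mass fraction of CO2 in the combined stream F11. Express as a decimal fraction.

0.663

CO2 enters only via F8 and leaves only via the purge: 920×0.351 = 0.192×(CO2 in F6), and the membrane unit passes all CO2, so CO2 in F11 = CO2 in F6 = 1681.9 kg/min.
H2S in F11: m_A = 920×0.649 + (1−0.192)·(1−0.625)·m_A, so m_A = 597.08/0.6970 = 856.64 kg/min.
F11 = 856.64 + 1681.9 = 2538.5 kg/min.
CO2 fraction in F11 = 1681.9/2538.5 = 0.663.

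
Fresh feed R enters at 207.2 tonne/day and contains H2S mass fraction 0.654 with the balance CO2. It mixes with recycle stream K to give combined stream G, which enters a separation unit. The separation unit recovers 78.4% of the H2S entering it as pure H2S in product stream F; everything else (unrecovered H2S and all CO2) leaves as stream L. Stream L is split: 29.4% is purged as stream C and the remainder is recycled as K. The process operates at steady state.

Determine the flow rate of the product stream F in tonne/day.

H2S in G: m_A = 207.2×0.654 + (1−0.294)·(1−0.784)·m_A, so m_A = 135.51/0.8475 = 159.89 tonne/day.
Product F = 0.784×159.89 = 125.36 tonne/day.

125.4 tonne/day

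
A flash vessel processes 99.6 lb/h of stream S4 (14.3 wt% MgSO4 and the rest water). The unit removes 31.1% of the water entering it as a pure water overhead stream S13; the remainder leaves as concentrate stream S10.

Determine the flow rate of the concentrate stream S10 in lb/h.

73.05 lb/h

water entering = 99.6×0.857 = 85.357 lb/h; overhead removed = 0.311×85.357 = 26.546 lb/h.
Concentrate = 99.6 − 26.546 = 73.054 lb/h.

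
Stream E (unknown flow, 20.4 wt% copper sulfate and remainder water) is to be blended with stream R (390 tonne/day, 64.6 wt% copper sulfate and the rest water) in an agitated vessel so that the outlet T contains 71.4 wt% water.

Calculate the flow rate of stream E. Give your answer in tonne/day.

1712 tonne/day

Let E be the unknown flow. Total out = 390 + E.
water balance: 138.06 + 0.796·E = 0.714·(390 + E)
(0.796 − 0.714)·E = 0.714×390 − 138.06 = 140.4
E = 140.4 / 0.082 = 1712.2 tonne/day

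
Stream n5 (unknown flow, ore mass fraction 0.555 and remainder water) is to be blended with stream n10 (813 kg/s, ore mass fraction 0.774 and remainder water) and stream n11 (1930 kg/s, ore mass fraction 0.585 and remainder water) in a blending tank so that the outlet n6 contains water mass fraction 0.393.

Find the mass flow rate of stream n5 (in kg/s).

1794 kg/s

Let n5 be the unknown flow. Total out = 2743 + n5.
water balance: 984.69 + 0.445·n5 = 0.393·(2743 + n5)
(0.445 − 0.393)·n5 = 0.393×2743 − 984.69 = 93.311
n5 = 93.311 / 0.052 = 1794.4 kg/s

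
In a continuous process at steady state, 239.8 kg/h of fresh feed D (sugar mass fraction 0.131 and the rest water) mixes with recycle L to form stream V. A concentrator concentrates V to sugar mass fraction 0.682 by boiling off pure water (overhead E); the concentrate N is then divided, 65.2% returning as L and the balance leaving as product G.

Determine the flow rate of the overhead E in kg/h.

Overall sugar balance (none leaves overhead): sugar in fresh feed = sugar in product, i.e. 239.8×0.131 = (1−0.652)·N·0.682.
N = 31.414/(0.682×0.348) = 132.36 kg/h.
Recycle L = 0.652×132.36 = 86.299 kg/h.
Combined feed V = 239.8 + 86.299 = 326.1 kg/h.
Overhead E = V − N = 326.1 − 132.36 = 193.74 kg/h.

193.7 kg/h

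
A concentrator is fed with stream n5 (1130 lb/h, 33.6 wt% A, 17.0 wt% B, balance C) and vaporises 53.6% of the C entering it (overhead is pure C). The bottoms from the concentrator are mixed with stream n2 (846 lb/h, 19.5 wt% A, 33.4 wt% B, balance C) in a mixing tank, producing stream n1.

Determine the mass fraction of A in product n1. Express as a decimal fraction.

0.325

Vapour removed = 0.536×0.494×1130 = 299.21 lb/h; concentrate = 830.79 lb/h.
A reaching the mixer = 379.68 (from concentrate) + 846×0.195 = 544.65 lb/h.
Product flow = 830.79 + 846 = 1676.8 lb/h; A fraction = 0.325.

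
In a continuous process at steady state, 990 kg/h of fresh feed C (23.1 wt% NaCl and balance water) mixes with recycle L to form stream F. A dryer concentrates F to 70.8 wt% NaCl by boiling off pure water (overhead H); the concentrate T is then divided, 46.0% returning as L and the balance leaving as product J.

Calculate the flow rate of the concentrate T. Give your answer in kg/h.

598.2 kg/h

Overall NaCl balance (none leaves overhead): NaCl in fresh feed = NaCl in product, i.e. 990×0.231 = (1−0.460)·T·0.708.
T = 228.69/(0.708×0.540) = 598.16 kg/h.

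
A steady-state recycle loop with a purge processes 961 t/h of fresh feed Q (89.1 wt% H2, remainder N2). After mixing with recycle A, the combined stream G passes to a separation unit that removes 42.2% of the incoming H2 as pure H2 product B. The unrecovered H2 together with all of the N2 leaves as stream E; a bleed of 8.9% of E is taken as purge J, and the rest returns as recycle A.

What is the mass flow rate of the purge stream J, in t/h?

197.8 t/h

N2 enters only via Q and leaves only via the purge: 961×0.109 = 0.089×(N2 in E), and the separation unit passes all N2, so N2 in G = N2 in E = 1177 t/h.
H2 in G: m_A = 961×0.891 + (1−0.089)·(1−0.422)·m_A, so m_A = 856.25/0.4734 = 1808.6 t/h.
E = (1−0.422)×1808.6 + 1177 = 2222.3 t/h.
Purge J = 0.089×2222.3 = 197.79 t/h.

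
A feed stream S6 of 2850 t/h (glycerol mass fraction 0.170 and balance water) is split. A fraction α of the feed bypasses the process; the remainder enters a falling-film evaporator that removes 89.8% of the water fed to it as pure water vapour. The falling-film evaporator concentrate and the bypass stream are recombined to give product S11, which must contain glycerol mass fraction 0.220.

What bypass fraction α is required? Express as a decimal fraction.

0.695

All 2850×0.170 = 484.5 t/h of glycerol reaches S11, so S11 = 484.5/0.220 = 2202.3 t/h and vapour = 647.73 t/h.
The evaporator receives (1−α)·2850 of feed at 0.830 water and removes 0.898 of that water:
0.898×0.830×(1−α)×2850 = 647.73
(1−α) = 647.73/2124.2 = 0.3049;  α = 0.6951.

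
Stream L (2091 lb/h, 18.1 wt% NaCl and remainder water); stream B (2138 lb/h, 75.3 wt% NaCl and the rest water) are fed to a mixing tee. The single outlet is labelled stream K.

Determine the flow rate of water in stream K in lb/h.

water out = water in = 2091×0.819 + 2138×0.247 = 2240.6 lb/h.

2241 lb/h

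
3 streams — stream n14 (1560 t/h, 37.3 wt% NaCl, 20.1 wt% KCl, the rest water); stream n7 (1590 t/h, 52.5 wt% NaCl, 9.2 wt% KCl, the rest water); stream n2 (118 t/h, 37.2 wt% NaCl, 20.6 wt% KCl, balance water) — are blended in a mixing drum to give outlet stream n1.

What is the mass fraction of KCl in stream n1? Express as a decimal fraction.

0.148

Total flow out = 1560 + 1590 + 118 = 3268 t/h.
KCl in = 1560×0.201 + 1590×0.092 + 118×0.206 = 484.15 t/h.
KCl mass fraction in n1 = 484.15/3268 = 0.148.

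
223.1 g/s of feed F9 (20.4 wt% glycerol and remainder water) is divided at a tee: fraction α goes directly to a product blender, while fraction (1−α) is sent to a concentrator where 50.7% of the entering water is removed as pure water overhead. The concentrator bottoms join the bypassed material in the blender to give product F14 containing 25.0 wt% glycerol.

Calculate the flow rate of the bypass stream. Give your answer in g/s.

All 223.1×0.204 = 45.512 g/s of glycerol reaches F14, so F14 = 45.512/0.250 = 182.05 g/s and vapour = 41.05 g/s.
The evaporator receives (1−α)·223.1 of feed at 0.796 water and removes 0.507 of that water:
0.507×0.796×(1−α)×223.1 = 41.05
(1−α) = 41.05/90.037 = 0.4559;  α = 0.5441.
Bypass flow = 0.5441×223.1 = 121.38 g/s.

121.4 g/s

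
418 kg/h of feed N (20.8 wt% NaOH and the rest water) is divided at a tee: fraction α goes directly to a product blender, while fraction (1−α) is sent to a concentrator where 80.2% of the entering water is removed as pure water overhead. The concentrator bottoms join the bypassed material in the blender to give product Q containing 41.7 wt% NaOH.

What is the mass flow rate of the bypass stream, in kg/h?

88.17 kg/h

All 418×0.208 = 86.944 kg/h of NaOH reaches Q, so Q = 86.944/0.417 = 208.5 kg/h and vapour = 209.5 kg/h.
The evaporator receives (1−α)·418 of feed at 0.792 water and removes 0.802 of that water:
0.802×0.792×(1−α)×418 = 209.5
(1−α) = 209.5/265.51 = 0.7891;  α = 0.2109.
Bypass flow = 0.2109×418 = 88.172 kg/h.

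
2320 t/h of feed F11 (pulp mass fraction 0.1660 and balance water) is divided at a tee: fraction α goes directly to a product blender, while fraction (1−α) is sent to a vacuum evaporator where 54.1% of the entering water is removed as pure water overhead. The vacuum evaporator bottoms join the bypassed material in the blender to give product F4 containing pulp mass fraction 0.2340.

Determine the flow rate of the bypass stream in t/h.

All 2320×0.166 = 385.12 t/h of pulp reaches F4, so F4 = 385.12/0.234 = 1645.8 t/h and vapour = 674.19 t/h.
The evaporator receives (1−α)·2320 of feed at 0.834 water and removes 0.541 of that water:
0.541×0.834×(1−α)×2320 = 674.19
(1−α) = 674.19/1046.8 = 0.6441;  α = 0.3559.
Bypass flow = 0.3559×2320 = 825.77 t/h.

825.8 t/h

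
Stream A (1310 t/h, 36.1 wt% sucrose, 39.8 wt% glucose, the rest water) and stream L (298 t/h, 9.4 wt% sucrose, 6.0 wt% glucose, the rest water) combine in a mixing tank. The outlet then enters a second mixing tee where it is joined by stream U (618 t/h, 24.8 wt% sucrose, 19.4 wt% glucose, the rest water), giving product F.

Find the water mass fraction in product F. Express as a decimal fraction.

Overall, product flow = 2226 t/h.
water in = 1310×0.241 + 298×0.846 + 618×0.558 = 912.66 t/h.
water fraction in F = 0.410.

0.410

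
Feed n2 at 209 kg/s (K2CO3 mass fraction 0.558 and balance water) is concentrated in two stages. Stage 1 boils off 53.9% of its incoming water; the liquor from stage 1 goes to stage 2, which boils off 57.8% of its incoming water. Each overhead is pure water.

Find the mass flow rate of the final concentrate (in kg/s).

water in feed = 209×0.442 = 92.378 kg/s.
After stage 1: water left = (1−0.539)×92.378 = 42.586; stream total = 159.21 kg/s.
After stage 2: water left = (1−0.578)×42.586 = 17.971; final concentrate = 134.59 kg/s.

134.6 kg/s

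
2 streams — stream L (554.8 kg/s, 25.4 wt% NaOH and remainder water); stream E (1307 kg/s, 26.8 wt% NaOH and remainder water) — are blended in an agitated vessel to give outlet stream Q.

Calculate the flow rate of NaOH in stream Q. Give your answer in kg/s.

NaOH out = NaOH in = 554.8×0.254 + 1307×0.268 = 491.2 kg/s.

491.2 kg/s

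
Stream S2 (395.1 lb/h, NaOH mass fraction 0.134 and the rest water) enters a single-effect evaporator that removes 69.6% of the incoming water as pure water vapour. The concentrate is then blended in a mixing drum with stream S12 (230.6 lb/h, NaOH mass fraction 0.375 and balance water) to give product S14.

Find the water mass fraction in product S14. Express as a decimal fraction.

Vapour removed = 0.696×0.866×395.1 = 238.14 lb/h; concentrate = 156.96 lb/h.
water reaching the mixer = 104.02 (from concentrate) + 230.6×0.625 = 248.14 lb/h.
Product flow = 156.96 + 230.6 = 387.56 lb/h; water fraction = 0.640.

0.640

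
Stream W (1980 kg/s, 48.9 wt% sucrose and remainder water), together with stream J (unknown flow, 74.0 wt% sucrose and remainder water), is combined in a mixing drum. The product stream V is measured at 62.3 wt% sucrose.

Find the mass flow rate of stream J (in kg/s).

2268 kg/s

Let J be the unknown flow. Total out = 1980 + J.
sucrose balance: 968.22 + 0.740·J = 0.623·(1980 + J)
(0.740 − 0.623)·J = 0.623×1980 − 968.22 = 265.32
J = 265.32 / 0.117 = 2267.7 kg/s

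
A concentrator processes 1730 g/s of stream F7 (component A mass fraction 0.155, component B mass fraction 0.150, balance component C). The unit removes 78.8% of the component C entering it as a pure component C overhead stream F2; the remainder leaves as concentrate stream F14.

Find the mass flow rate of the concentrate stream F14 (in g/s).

782.5 g/s

component C entering = 1730×0.695 = 1202.3 g/s; overhead removed = 0.788×1202.3 = 947.45 g/s.
Concentrate = 1730 − 947.45 = 782.55 g/s.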